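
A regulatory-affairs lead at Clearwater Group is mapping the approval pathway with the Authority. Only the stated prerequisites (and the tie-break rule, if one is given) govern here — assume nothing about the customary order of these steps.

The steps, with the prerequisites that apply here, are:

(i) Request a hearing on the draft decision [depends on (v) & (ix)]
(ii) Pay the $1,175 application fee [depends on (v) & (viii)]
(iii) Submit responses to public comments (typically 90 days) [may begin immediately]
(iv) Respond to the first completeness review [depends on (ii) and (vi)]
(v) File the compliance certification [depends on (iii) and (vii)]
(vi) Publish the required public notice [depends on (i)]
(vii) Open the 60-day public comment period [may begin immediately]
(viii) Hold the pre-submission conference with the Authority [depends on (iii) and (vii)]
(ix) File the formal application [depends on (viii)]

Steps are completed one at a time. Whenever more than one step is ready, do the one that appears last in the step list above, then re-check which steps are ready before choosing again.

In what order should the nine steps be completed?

(vii) and (iii) have no prerequisites; (vii) is listed later, so (vii) is first.
That leaves (iii) as the only ready step → (iii).
Ready: (viii) and (v). (viii) is listed later → (viii).
(ix) now also ready, so the ready set is {(ix), (v)}; (ix) is listed later → (ix).
(v) needed (vii) and (iii), now all done → (v).
(ii) and (i) are both available; (ii) is listed later → (ii).
That leaves (i) as the only ready step → (i).
That leaves (vi) as the only ready step → (vi).
Next only (iv) has its prerequisites met → (iv).

(vii) (iii) (viii) (ix) (v) (ii) (i) (vi) (iv)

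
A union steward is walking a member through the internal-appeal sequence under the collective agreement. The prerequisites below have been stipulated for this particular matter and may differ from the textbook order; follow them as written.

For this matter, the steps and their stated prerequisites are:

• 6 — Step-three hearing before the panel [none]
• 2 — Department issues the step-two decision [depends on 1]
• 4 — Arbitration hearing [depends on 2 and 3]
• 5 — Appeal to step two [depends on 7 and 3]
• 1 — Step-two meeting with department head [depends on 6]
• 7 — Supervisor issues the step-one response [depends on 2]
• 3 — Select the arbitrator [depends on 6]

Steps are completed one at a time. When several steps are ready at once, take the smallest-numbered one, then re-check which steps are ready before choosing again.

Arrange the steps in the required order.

Only 6 has no prerequisites, so it is first.
1 and 3 are both available; 1 has the earlier label → 1.
Ready: 2 and 3. 2 has the earlier label → 2.
Ready: 3 and 7. 3 has the earlier label → 3.
Now 4 and 7 have their prerequisites met. 4 has the earlier label, so 4 next.
Next only 7 has its prerequisites met → 7.
Next only 5 has its prerequisites met → 5.

6 1 2 3 4 7 5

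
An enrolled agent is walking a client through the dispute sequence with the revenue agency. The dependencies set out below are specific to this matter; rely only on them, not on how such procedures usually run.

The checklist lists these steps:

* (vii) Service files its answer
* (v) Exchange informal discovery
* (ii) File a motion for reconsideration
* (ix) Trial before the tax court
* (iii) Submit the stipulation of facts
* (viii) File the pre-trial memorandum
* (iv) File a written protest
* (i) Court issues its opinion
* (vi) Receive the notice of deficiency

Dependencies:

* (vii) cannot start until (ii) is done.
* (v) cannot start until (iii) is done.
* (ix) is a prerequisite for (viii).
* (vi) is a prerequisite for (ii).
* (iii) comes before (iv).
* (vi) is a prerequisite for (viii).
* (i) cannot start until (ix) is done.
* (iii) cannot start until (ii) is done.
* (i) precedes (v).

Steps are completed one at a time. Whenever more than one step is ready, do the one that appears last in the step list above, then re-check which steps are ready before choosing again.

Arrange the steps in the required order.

(vi) and (ix) have no prerequisites; (vi) is listed later, so (vi) is first.
(ix) and (ii) are both available; (ix) is listed later → (ix).
(i), (viii) and (ii) are all available; (i) is listed later → (i).
(viii) and (ii) are both available; (viii) is listed later → (viii).
Next only (ii) has its prerequisites met → (ii).
(iii) and (vii) are both available; (iii) is listed later → (iii).
(iv) and (v) now also ready, so the ready set is {(iv), (v), (vii)}; (iv) is listed later → (iv).
Now (v) and (vii) have their prerequisites met. (v) is listed later, so (v) next.
(vii) needed (ii), now all done → (vii).

(vi), (ix), (i), (viii), (ii), (iii), (iv), (v), (vii)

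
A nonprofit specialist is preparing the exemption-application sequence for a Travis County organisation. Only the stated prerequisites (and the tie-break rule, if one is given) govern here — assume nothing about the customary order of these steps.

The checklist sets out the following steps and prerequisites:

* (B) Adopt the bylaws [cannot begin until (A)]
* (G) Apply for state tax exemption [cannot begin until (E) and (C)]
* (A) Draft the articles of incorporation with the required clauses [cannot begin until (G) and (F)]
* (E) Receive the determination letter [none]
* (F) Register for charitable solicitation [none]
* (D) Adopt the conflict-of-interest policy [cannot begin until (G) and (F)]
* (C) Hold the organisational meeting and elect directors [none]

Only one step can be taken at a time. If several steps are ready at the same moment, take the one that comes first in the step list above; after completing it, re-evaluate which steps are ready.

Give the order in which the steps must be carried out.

(E), (F) and (C) have no prerequisites; (E) is listed earlier, so (E) is first.
(F) and (C) are both available; (F) is listed earlier → (F).
Next only (C) has its prerequisites met → (C).
That leaves (G) as the only ready step → (G).
Ready: (A) and (D). (A) is listed earlier → (A).
(B) now also ready, so the ready set is {(B), (D)}; (B) is listed earlier → (B).
(D) needed (G) and (F), now all done → (D).

(E), (F), (C), (G), (A), (B), (D)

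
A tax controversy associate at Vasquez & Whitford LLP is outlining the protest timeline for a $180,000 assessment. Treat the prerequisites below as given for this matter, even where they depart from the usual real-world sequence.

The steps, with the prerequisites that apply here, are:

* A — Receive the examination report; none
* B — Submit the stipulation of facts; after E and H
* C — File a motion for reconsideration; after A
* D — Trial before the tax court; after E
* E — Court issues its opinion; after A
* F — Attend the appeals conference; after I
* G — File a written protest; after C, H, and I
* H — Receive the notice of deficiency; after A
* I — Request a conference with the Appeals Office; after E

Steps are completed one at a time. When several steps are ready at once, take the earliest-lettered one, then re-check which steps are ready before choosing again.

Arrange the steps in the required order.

A, C, E, D, H, B, I, F, G

A has no prerequisites → A first.
Now C, E and H have their prerequisites met. C has the earlier label, so C next.
Now E and H have their prerequisites met. E has the earlier label, so E next.
D and I now also ready, so the ready set is {D, H, I}; D has the earlier label → D.
Ready: H and I. H has the earlier label → H.
B now also ready, so the ready set is {B, I}; B has the earlier label → B.
That leaves I as the only ready step → I.
F and G are both available; F has the earlier label → F.
That leaves G as the only ready step → G.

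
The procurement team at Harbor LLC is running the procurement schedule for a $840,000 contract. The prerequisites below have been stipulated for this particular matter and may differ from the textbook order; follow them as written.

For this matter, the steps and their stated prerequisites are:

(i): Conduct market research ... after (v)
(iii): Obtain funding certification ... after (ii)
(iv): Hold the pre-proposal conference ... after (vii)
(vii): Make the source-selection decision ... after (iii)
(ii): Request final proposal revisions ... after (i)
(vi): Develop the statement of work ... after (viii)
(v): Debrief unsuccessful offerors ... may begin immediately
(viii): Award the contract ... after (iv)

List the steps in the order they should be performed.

(v), (i), (ii), (iii), (vii), (iv), (viii), (vi)

(v) is the only step with nothing outstanding, so it goes first.
That leaves (i) as the only ready step → (i).
(ii) needed (i), now all done → (ii).
That leaves (iii) as the only ready step → (iii).
That leaves (vii) as the only ready step → (vii).
That leaves (iv) as the only ready step → (iv).
(viii) needed (iv), now all done → (viii).
(vi) needed (viii), now all done → (vi).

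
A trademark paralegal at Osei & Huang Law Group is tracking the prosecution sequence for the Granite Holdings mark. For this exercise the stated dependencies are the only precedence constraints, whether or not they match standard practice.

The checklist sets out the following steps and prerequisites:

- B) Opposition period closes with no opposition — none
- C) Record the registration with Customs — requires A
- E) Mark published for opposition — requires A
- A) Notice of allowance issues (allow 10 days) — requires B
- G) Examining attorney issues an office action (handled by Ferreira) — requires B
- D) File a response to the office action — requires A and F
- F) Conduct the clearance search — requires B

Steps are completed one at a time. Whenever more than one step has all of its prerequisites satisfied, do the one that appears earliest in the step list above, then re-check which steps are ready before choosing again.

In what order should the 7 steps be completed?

B → A → C → E → G → F → D

Only B has no prerequisites, so it is first.
A, G and F are all available; A is listed earlier → A.
C, E, G and F are all available; C is listed earlier → C.
Ready: E, G and F. E is listed earlier → E.
Now G and F have their prerequisites met. G is listed earlier, so G next.
Next only F has its prerequisites met → F.
D needed A and F, now all done → D.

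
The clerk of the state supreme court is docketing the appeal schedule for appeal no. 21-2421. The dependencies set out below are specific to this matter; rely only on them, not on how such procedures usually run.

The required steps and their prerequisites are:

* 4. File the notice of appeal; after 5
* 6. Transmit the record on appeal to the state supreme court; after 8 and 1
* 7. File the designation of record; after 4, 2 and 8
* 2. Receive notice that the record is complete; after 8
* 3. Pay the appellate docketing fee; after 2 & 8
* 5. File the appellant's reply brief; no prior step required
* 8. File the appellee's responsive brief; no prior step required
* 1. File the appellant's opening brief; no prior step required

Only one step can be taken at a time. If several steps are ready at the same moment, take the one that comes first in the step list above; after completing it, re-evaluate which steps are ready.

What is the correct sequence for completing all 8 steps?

5 4 8 2 7 3 1 6

5, 8 and 1 have no prerequisites; 5 is listed earlier, so 5 is first.
4, 8 and 1 are all available; 4 is listed earlier → 4.
Ready: 8 and 1. 8 is listed earlier → 8.
2 now also ready, so the ready set is {2, 1}; 2 is listed earlier → 2.
7 and 3 now also ready, so the ready set is {7, 3, 1}; 7 is listed earlier → 7.
3 and 1 are both available; 3 is listed earlier → 3.
1 is the only step now ready → 1.
6 is the only step now ready → 6.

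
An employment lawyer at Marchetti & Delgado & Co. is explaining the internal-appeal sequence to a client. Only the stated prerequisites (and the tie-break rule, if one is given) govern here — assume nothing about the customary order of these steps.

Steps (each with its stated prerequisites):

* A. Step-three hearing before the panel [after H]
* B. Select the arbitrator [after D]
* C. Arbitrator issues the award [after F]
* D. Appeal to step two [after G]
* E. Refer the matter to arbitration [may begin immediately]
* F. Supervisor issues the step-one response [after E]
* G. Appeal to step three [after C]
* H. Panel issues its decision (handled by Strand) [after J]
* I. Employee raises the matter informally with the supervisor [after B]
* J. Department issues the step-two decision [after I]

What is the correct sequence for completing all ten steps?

E F C G D B I J H A

Only E has no prerequisites, so it is first.
F needed E, now all done → F.
Next only C has its prerequisites met → C.
G needed C, now all done → G.
That leaves D as the only ready step → D.
That leaves B as the only ready step → B.
I needed B, now all done → I.
J needed I, now all done → J.
H is the only step now ready → H.
That leaves A as the only ready step → A.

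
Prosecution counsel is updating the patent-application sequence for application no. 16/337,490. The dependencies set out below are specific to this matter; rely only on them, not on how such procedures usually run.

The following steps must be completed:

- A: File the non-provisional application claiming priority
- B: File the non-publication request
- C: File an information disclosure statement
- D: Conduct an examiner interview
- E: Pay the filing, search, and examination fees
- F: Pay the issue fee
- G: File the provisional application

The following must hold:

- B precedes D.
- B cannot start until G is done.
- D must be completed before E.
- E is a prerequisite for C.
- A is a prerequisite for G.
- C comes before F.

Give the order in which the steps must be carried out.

A G B D E C F

A is the only step with nothing outstanding, so it goes first.
Next only G has its prerequisites met → G.
B needed G, now all done → B.
Next only D has its prerequisites met → D.
E is the only step now ready → E.
Next only C has its prerequisites met → C.
Next only F has its prerequisites met → F.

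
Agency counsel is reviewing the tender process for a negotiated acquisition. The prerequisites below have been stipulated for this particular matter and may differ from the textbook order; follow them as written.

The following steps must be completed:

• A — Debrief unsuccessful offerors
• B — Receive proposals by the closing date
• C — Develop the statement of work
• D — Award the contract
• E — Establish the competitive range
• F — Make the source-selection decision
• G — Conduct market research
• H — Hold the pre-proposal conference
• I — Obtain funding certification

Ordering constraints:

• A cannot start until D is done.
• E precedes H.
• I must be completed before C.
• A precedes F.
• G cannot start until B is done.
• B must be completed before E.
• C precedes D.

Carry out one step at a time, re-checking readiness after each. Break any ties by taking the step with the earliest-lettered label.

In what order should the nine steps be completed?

B E G H I C D A F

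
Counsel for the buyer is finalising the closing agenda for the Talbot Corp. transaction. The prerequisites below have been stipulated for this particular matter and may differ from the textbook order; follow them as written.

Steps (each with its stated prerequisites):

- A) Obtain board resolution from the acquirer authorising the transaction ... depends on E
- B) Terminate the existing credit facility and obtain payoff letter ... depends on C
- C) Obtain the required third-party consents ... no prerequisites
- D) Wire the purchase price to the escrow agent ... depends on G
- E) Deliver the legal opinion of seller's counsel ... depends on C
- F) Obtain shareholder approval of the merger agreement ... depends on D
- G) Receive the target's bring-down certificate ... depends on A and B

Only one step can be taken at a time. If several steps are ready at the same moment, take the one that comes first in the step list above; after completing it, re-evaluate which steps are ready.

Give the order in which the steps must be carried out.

C, B, E, A, G, D, F

C has no prerequisites → C first.
Ready: B and E. B is listed earlier → B.
Next only E has its prerequisites met → E.
A needed E, now all done → A.
G needed A and B, now all done → G.
D needed G, now all done → D.
F needed D, now all done → F.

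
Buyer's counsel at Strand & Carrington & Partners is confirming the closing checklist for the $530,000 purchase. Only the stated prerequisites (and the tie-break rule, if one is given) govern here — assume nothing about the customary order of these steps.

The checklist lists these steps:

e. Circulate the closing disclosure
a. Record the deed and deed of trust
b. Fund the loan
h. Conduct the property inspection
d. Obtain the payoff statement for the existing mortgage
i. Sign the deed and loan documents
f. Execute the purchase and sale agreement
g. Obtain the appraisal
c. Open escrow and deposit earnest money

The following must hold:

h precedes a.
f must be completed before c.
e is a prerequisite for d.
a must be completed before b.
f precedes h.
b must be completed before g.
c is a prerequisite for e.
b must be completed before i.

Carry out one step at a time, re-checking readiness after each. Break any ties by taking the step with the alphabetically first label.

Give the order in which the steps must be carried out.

f, c, e, d, h, a, b, g, i

f has no prerequisites → f first.
Now c and h have their prerequisites met. c has the earlier label, so c next.
e now also ready, so the ready set is {e, h}; e has the earlier label → e.
Ready: d and h. d has the earlier label → d.
h is the only step now ready → h.
a is the only step now ready → a.
That leaves b as the only ready step → b.
Ready: g and i. g has the earlier label → g.
i needed b, now all done → i.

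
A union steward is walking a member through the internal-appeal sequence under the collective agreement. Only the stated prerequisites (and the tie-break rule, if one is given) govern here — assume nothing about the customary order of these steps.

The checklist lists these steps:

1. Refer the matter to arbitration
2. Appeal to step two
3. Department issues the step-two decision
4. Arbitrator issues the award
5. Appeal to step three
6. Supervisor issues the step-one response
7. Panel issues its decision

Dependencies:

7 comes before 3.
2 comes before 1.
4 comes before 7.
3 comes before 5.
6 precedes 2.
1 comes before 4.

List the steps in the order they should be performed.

Only 6 has no prerequisites, so it is first.
2 needed 6, now all done → 2.
1 needed 2, now all done → 1.
That leaves 4 as the only ready step → 4.
Next only 7 has its prerequisites met → 7.
3 needed 7, now all done → 3.
5 needed 3, now all done → 5.

6, 2, 1, 4, 7, 3, 5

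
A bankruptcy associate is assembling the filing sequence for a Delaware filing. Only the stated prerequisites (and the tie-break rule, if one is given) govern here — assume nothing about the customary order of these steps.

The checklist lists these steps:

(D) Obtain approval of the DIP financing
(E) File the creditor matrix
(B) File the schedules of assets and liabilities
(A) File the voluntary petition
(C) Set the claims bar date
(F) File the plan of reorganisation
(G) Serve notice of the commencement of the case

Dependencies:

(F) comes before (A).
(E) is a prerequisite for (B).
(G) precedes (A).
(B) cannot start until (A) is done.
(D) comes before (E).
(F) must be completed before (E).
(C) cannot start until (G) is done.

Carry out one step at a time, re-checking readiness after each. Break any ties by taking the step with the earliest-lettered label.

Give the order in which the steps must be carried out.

Nothing is required for (D), (F) and (G). (D) has the earlier label → (D) first.
Now (F) and (G) have their prerequisites met. (F) has the earlier label, so (F) next.
(E) now also ready, so the ready set is {(E), (G)}; (E) has the earlier label → (E).
That leaves (G) as the only ready step → (G).
Now (A) and (C) have their prerequisites met. (A) has the earlier label, so (A) next.
Now (B) and (C) have their prerequisites met. (B) has the earlier label, so (B) next.
Next only (C) has its prerequisites met → (C).

(D), (F), (E), (G), (A), (B), (C)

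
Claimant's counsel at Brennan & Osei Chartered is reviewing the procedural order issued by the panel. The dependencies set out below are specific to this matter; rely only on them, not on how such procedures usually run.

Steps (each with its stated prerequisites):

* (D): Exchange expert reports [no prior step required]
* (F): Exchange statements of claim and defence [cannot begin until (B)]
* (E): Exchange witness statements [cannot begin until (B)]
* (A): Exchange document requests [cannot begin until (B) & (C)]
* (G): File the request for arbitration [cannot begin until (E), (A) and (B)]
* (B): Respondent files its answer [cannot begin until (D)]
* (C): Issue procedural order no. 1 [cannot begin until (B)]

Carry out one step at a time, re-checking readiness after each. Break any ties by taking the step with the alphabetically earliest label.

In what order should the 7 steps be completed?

(D), (B), (C), (A), (E), (F), (G)

Only (D) has no prerequisites, so it is first.
Next only (B) has its prerequisites met → (B).
Now (C), (E) and (F) have their prerequisites met. (C) has the earlier label, so (C) next.
(A) now also ready, so the ready set is {(A), (E), (F)}; (A) has the earlier label → (A).
(E) and (F) are both available; (E) has the earlier label → (E).
(F) and (G) are both available; (F) has the earlier label → (F).
(G) needed (A), (B) and (E), now all done → (G).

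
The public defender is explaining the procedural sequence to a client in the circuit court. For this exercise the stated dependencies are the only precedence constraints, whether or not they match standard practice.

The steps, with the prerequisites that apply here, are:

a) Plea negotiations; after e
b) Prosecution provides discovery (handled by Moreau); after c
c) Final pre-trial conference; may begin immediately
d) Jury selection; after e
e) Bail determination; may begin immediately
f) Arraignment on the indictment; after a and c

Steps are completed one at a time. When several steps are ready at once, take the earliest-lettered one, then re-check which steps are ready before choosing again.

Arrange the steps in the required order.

Nothing is required for c and e. c has the earlier label → c first.
b now also ready, so the ready set is {b, e}; b has the earlier label → b.
e is the only step now ready → e.
a and d are both available; a has the earlier label → a.
Ready: d and f. d has the earlier label → d.
f is the only step now ready → f.

c, b, e, a, d, f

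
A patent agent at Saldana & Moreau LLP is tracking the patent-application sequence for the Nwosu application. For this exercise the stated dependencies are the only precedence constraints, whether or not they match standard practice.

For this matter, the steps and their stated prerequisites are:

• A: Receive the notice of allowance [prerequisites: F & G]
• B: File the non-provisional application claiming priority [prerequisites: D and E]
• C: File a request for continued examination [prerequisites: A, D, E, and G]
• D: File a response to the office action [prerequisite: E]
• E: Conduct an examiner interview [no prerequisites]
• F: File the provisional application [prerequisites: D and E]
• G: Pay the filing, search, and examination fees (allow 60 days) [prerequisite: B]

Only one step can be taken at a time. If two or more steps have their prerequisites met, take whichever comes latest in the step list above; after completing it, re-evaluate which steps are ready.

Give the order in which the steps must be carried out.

E, D, F, B, G, A, C

E has no prerequisites → E first.
D needed E, now all done → D.
Ready: F and B. F is listed later → F.
That leaves B as the only ready step → B.
Next only G has its prerequisites met → G.
A needed G and F, now all done → A.
Next only C has its prerequisites met → C.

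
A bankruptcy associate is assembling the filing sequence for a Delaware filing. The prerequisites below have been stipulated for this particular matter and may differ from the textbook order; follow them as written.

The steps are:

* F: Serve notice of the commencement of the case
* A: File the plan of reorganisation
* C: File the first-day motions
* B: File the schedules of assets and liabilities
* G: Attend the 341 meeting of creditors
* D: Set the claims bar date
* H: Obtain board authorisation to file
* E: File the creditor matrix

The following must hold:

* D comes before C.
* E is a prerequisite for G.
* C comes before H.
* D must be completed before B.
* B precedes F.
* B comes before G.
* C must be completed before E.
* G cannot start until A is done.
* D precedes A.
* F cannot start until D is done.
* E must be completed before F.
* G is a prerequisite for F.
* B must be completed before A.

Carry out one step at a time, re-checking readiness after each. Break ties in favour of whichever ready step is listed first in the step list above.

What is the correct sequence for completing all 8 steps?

D → C → B → A → H → E → G → F

D has no prerequisites → D first.
C and B are both available; C is listed earlier → C.
H and E now also ready, so the ready set is {B, H, E}; B is listed earlier → B.
A, H and E are all available; A is listed earlier → A.
Ready: H and E. H is listed earlier → H.
Next only E has its prerequisites met → E.
That leaves G as the only ready step → G.
Next only F has its prerequisites met → F.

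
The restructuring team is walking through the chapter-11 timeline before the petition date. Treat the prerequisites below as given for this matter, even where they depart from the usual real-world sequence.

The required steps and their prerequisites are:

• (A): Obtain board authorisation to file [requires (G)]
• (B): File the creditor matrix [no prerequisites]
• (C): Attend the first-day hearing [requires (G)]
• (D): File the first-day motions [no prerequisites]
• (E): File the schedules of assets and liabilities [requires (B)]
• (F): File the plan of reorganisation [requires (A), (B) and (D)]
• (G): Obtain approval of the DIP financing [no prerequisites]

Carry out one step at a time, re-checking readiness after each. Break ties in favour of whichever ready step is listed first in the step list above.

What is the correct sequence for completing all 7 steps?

(B), (D), (E), (G), (A), (C), (F)

Nothing is required for (B), (D) and (G). (B) is listed earlier → (B) first.
Ready: (D), (E) and (G). (D) is listed earlier → (D).
Ready: (E) and (G). (E) is listed earlier → (E).
That leaves (G) as the only ready step → (G).
(A) and (C) are both available; (A) is listed earlier → (A).
Ready: (C) and (F). (C) is listed earlier → (C).
Next only (F) has its prerequisites met → (F).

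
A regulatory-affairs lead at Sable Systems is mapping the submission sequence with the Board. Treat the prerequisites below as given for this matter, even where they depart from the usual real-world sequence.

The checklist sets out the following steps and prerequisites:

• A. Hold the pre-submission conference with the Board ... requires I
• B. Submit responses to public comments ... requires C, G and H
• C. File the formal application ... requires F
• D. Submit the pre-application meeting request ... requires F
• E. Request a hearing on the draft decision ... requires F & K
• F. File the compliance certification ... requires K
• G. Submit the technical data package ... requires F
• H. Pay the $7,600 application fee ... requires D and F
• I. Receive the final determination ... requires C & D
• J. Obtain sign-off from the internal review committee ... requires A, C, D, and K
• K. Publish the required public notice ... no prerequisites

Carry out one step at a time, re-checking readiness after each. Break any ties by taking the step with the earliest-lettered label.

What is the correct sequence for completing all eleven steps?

K F C D E G H B I A J

K is the only step with nothing outstanding, so it goes first.
F needed K, now all done → F.
Ready: C, D, E and G. C has the earlier label → C.
D, E and G are all available; D has the earlier label → D.
E, G, H and I are all available; E has the earlier label → E.
Ready: G, H and I. G has the earlier label → G.
Now H and I have their prerequisites met. H has the earlier label, so H next.
B and I are both available; B has the earlier label → B.
I is the only step now ready → I.
That leaves A as the only ready step → A.
J is the only step now ready → J.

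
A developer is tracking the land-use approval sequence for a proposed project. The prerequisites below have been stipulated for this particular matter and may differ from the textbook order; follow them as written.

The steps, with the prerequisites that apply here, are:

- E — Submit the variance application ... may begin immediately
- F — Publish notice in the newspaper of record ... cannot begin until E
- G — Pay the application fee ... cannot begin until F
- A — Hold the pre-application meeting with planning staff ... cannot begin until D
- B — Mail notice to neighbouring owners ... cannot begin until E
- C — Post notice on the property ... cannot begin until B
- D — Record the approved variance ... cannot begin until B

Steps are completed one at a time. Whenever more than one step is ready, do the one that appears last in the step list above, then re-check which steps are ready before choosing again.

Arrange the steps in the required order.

E has no prerequisites → E first.
Now B and F have their prerequisites met. B is listed later, so B next.
Ready: D, C and F. D is listed later → D.
A now also ready, so the ready set is {C, A, F}; C is listed later → C.
A and F are both available; A is listed later → A.
Next only F has its prerequisites met → F.
That leaves G as the only ready step → G.

E → B → D → C → A → F → G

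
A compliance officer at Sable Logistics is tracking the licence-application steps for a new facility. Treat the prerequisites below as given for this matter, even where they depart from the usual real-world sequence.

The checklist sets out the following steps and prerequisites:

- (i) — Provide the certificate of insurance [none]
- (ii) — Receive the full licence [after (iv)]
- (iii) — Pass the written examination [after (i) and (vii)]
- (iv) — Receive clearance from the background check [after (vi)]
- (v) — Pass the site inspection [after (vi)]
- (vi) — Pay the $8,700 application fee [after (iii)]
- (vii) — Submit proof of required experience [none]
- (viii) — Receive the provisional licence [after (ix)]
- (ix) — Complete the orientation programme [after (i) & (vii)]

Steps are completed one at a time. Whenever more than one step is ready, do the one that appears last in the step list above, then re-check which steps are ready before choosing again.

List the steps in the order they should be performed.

Nothing is required for (vii) and (i). (vii) is listed later → (vii) first.
Next only (i) has its prerequisites met → (i).
(ix) and (iii) are both available; (ix) is listed later → (ix).
(viii) now also ready, so the ready set is {(viii), (iii)}; (viii) is listed later → (viii).
Next only (iii) has its prerequisites met → (iii).
(vi) needed (iii), now all done → (vi).
Ready: (v) and (iv). (v) is listed later → (v).
(iv) is the only step now ready → (iv).
(ii) is the only step now ready → (ii).

(vii) (i) (ix) (viii) (iii) (vi) (v) (iv) (ii)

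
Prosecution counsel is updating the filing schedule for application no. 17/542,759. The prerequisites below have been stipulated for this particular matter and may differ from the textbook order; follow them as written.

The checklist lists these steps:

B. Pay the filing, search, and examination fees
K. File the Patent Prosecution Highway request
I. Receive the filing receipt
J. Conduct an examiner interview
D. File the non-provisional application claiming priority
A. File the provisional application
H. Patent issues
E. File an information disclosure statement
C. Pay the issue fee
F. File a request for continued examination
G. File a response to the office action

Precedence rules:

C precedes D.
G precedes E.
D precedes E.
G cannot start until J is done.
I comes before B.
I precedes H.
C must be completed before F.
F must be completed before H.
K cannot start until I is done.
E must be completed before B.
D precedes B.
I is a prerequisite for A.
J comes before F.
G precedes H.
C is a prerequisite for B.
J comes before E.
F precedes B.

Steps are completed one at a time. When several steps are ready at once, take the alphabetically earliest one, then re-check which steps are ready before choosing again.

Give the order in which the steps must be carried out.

Nothing is required for C, I and J. C has the earlier label → C first.
D now also ready, so the ready set is {D, I, J}; D has the earlier label → D.
Now I and J have their prerequisites met. I has the earlier label, so I next.
A and K now also ready, so the ready set is {A, J, K}; A has the earlier label → A.
Now J and K have their prerequisites met. J has the earlier label, so J next.
F and G now also ready, so the ready set is {F, G, K}; F has the earlier label → F.
G and K are both available; G has the earlier label → G.
Ready: E, H and K. E has the earlier label → E.
Now B, H and K have their prerequisites met. B has the earlier label, so B next.
H and K are both available; H has the earlier label → H.
K needed I, now all done → K.

C, D, I, A, J, F, G, E, B, H, K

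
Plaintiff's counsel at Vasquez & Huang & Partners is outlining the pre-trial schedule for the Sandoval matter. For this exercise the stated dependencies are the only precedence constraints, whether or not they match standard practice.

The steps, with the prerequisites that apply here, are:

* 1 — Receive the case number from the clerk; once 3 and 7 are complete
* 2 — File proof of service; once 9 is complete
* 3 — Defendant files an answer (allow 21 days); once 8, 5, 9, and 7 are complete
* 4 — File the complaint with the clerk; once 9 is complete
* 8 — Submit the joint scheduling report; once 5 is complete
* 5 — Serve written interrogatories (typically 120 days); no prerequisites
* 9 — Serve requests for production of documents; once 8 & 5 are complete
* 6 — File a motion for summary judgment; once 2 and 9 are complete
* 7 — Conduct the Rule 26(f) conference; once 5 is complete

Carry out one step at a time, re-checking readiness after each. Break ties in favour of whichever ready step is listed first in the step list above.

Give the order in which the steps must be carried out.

5 has no prerequisites → 5 first.
8 and 7 are both available; 8 is listed earlier → 8.
9 now also ready, so the ready set is {9, 7}; 9 is listed earlier → 9.
Ready: 2, 4 and 7. 2 is listed earlier → 2.
4, 6 and 7 are all available; 4 is listed earlier → 4.
Ready: 6 and 7. 6 is listed earlier → 6.
That leaves 7 as the only ready step → 7.
3 needed 8, 5, 9 and 7, now all done → 3.
1 needed 3 and 7, now all done → 1.

5, 8, 9, 2, 4, 6, 7, 3, 1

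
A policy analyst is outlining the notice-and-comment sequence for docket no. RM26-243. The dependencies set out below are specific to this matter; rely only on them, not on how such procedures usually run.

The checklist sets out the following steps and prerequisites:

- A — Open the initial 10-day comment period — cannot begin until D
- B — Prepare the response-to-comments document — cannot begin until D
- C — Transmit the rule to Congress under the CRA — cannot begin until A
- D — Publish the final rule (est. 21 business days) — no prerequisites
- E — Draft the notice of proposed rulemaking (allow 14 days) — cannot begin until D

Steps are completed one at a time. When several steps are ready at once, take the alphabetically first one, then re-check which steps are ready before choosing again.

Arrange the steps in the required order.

D has no prerequisites → D first.
Ready: A, B and E. A has the earlier label → A.
C now also ready, so the ready set is {B, C, E}; B has the earlier label → B.
C and E are both available; C has the earlier label → C.
Next only E has its prerequisites met → E.

D, A, B, C, E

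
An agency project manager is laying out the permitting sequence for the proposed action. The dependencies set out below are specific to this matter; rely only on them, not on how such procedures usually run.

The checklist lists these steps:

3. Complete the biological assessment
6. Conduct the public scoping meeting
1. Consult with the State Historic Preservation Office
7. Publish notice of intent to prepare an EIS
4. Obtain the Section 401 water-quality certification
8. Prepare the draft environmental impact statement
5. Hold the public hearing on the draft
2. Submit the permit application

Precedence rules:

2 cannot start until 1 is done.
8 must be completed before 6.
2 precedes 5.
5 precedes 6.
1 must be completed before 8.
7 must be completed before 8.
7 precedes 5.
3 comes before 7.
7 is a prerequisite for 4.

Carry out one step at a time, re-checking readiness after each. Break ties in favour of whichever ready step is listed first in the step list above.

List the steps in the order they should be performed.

Nothing is required for 3 and 1. 3 is listed earlier → 3 first.
Now 1 and 7 have their prerequisites met. 1 is listed earlier, so 1 next.
2 now also ready, so the ready set is {7, 2}; 7 is listed earlier → 7.
Ready: 4, 8 and 2. 4 is listed earlier → 4.
Ready: 8 and 2. 8 is listed earlier → 8.
2 is the only step now ready → 2.
5 is the only step now ready → 5.
6 needed 8 and 5, now all done → 6.

3 → 1 → 7 → 4 → 8 → 2 → 5 → 6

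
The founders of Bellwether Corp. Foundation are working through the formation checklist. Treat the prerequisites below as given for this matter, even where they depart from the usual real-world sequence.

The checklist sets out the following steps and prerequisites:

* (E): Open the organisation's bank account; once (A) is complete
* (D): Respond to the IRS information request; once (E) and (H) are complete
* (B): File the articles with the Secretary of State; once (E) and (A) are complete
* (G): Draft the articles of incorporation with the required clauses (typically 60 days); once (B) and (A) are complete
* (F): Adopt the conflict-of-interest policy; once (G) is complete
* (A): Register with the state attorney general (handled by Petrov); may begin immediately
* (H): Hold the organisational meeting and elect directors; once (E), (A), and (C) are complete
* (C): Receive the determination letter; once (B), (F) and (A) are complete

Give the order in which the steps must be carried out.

(A) → (E) → (B) → (G) → (F) → (C) → (H) → (D)

(A) is the only step with nothing outstanding, so it goes first.
(E) is the only step now ready → (E).
(B) needed (E) and (A), now all done → (B).
(G) is the only step now ready → (G).
Next only (F) has its prerequisites met → (F).
(C) needed (B), (F) and (A), now all done → (C).
(H) needed (E), (A) and (C), now all done → (H).
(D) is the only step now ready → (D).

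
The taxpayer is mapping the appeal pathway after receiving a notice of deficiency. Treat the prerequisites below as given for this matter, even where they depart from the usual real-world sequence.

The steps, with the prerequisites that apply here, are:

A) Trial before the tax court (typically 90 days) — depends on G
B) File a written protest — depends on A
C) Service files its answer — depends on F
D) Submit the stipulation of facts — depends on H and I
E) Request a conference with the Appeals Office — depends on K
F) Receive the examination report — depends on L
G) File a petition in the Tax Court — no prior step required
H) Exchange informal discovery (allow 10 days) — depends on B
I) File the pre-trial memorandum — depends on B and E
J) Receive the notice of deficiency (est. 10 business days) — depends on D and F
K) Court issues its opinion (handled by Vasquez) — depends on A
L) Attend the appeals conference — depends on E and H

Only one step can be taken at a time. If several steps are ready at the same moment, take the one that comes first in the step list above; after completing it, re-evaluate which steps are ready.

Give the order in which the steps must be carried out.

G → A → B → H → K → E → I → D → L → F → C → J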